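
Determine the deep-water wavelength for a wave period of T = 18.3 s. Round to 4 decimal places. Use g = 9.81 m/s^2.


L0 = g * T^2 / (2 * pi)
L0 = 9.81 * 18.3^2 / (2 * pi)
L0 = 9.81 * 334.8900 / 6.28319
L0 = 3285.2709 / 6.28319
L0 = 522.8671 m

522.8671


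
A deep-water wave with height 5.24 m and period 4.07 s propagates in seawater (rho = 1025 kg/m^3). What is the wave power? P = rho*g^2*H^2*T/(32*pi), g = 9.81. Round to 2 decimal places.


P = rho * g^2 * H^2 * T / (32 * pi)
P = 1025 * 9.81^2 * 5.24^2 * 4.07 / (32 * pi)
P = 1025 * 96.2361 * 27.4576 * 4.07 / 100.53096
P = 109652.62 W/m

109652.62


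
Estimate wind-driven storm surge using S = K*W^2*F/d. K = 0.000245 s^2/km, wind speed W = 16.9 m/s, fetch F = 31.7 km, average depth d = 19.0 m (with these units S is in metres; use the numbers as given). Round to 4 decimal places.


S = K * W^2 * F / d
W^2 = 16.9^2 = 285.61
S = 0.000245 * 285.61 * 31.7 / 19.0
Numerator = 0.000245 * 285.61 * 31.7 = 2.218190
S = 2.218190 / 19.0 = 0.1167 m

0.1167


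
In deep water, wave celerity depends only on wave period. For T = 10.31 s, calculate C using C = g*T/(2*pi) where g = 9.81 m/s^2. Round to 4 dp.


We use the deep-water celerity formula:
C = g * T / (2 * pi)
C = 9.81 * 10.31 / (2 * 3.14159...)
C = 101.141100 / 6.283185
C = 16.0971 m/s

16.0971


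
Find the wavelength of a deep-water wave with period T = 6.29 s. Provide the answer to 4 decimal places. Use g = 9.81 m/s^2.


L0 = g * T^2 / (2 * pi)
L0 = 9.81 * 6.29^2 / (2 * pi)
L0 = 9.81 * 39.5641 / 6.28319
L0 = 388.1238 / 6.28319
L0 = 61.7718 m

61.7718


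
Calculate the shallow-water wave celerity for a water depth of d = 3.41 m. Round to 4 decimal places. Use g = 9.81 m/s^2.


Using the shallow-water approximation:
C = sqrt(g * d) = sqrt(9.81 * 3.41)
C = sqrt(33.4521)
C = 5.7838 m/s

5.7838


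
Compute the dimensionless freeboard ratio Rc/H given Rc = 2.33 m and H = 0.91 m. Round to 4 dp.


Relative freeboard = Rc / H
= 2.33 / 0.91
= 2.5604

2.5604


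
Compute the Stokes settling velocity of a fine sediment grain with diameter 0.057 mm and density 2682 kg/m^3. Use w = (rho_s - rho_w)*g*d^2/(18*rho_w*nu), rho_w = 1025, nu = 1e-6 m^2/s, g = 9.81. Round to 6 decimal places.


w = (rho_s - rho_w) * g * d^2 / (18 * rho_w * nu)
d = 0.057 mm = 0.000057 m
rho_s - rho_w = 2682 - 1025 = 1657
Numerator = 1657 * 9.81 * (0.000057)^2 = 0.000052813047
Denominator = 18 * 1025 * 1e-6 = 0.018450
w = 0.002862 m/s

0.002862


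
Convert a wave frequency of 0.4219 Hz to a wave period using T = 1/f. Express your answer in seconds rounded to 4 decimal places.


T = 1 / f
T = 1 / 0.4219
T = 2.3702 s

2.3702


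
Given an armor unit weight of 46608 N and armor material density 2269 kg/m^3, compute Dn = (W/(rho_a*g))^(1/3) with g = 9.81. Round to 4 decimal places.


V = W / (rho_a * g)
V = 46608 / (2269 * 9.81)
V = 46608 / 22258.89
V = 2.093905 m^3
Dn = V^(1/3) = 2.093905^(1/3)
Dn = 1.2793 m

1.2793


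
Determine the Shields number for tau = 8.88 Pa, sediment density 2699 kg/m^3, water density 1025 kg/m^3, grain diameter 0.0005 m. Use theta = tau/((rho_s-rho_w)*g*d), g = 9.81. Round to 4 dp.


theta = tau / ((rho_s - rho_w) * g * d)
rho_s - rho_w = 2699 - 1025 = 1674
Denominator = 1674 * 9.81 * 0.0005 = 8.210970
theta = 8.88 / 8.210970
theta = 1.0815

1.0815


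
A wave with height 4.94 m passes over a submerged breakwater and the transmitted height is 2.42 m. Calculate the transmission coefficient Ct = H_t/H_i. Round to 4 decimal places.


Ct = H_t / H_i
Ct = 2.42 / 4.94
Ct = 0.4899

0.4899


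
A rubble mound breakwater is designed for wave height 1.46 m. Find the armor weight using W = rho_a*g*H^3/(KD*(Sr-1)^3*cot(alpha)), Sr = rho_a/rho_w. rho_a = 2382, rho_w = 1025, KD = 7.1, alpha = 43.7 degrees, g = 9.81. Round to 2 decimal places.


Sr = rho_a / rho_w = 2382 / 1025 = 2.323902
(Sr - 1) = 1.323902
(Sr - 1)^3 = 2.320427
cot(43.7) = 1 / tan(43.7) = 1 / 0.955621 = 1.046440
Numerator = 2382 * 9.81 * 1.46^3 = 72722.5890
Denominator = 7.1 * 2.320427 * 1.046440 = 17.240137
W = 72722.5890 / 17.240137
W = 4218.21 N

4218.21


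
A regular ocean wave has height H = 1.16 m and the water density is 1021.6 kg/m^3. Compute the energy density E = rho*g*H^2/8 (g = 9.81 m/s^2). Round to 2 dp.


E = (1/8) * rho * g * H^2
E = (1/8) * 1021.6 * 9.81 * 1.16^2
E = 0.125 * 1021.6 * 9.81 * 1.3456
E = 1685.68 J/m^2

1685.68


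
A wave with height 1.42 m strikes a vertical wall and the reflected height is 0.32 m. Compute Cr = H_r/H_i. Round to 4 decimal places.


Cr = H_r / H_i
Cr = 0.32 / 1.42
Cr = 0.2254

0.2254


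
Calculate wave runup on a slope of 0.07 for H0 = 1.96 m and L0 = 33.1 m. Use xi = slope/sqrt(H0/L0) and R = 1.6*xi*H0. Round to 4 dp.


xi = slope / sqrt(H0/L0)
H0/L0 = 1.96/33.1 = 0.059215
sqrt(0.059215) = 0.243340
xi = 0.07 / 0.243340 = 0.287663
R = 1.6 * xi * H0 = 1.6 * 0.287663 * 1.96
R = 0.9021 m

0.9021


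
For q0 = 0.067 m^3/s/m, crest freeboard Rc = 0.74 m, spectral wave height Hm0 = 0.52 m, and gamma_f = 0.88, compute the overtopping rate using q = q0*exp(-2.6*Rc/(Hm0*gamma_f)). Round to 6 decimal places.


q = q0 * exp(-2.6 * Rc / (Hm0 * gamma_f))
Exponent = -2.6 * 0.74 / (0.52 * 0.88)
= -2.6 * 0.74 / 0.4576
= -4.204545
exp(-4.204545) = 0.014928
q = 0.067 * 0.014928
q = 0.001000 m^3/s/m

0.001000


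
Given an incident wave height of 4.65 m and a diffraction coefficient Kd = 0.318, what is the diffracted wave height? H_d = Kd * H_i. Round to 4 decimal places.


H_d = Kd * H_i
H_d = 0.318 * 4.65
H_d = 1.4787 m

1.4787


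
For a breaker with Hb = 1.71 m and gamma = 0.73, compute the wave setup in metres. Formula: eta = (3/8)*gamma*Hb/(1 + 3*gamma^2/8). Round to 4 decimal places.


eta = (3/8) * gamma * Hb / (1 + 3*gamma^2/8)
Numerator = (3/8) * 0.73 * 1.71 = 0.468112
Denominator = 1 + 3*0.73^2/8 = 1 + 0.199838 = 1.199838
eta = 0.468112 / 1.199838
eta = 0.3901 m

0.3901


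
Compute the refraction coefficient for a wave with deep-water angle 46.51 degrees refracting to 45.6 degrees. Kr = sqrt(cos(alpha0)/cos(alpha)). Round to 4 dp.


Kr = sqrt(cos(alpha0) / cos(alpha))
cos(46.51) = 0.688228
cos(45.6) = 0.699663
Kr = sqrt(0.688228 / 0.699663)
Kr = sqrt(0.983656)
Kr = 0.9918

0.9918


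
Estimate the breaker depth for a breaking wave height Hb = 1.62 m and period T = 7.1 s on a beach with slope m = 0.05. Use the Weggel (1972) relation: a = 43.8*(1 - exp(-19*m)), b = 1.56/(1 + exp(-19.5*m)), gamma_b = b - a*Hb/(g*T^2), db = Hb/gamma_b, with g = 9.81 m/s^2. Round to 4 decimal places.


a = 43.8 * (1 - exp(-19 * m))
exp(-19 * 0.05) = exp(-0.9500) = 0.386741
a = 43.8 * (1 - 0.386741) = 26.860743
b = 1.56 / (1 + exp(-19.5 * m))
exp(-19.5 * 0.05) = exp(-0.9750) = 0.377192
b = 1.56 / (1 + 0.377192) = 1.132739
Hb / (g * T^2) = 1.62 / (9.81 * 7.1^2) = 1.62 / 494.5221 = 0.00327589
gamma_b = b - a * Hb/(g*T^2) = 1.132739 - 26.860743 * 0.00327589 = 1.044747
db = Hb / gamma_b = 1.62 / 1.044747
db = 1.5506 m

1.5506


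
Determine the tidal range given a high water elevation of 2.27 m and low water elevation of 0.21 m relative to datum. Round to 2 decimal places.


Tidal range = High water - Low water
Tidal range = 2.27 - (0.21)
Tidal range = 2.06 m

2.06


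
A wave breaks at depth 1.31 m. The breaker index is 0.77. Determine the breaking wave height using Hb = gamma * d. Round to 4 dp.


Hb = gamma * d
Hb = 0.77 * 1.31
Hb = 1.0087 m

1.0087


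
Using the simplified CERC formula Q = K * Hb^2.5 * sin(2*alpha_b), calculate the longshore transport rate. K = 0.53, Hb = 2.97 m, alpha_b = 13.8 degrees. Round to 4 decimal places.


Q = K * Hb^2.5 * sin(2 * alpha_b)
Hb^2.5 = 2.97^2.5 = 15.201664
sin(2 * 13.8) = sin(27.6) = 0.463296
Q = 0.53 * 15.201664 * 0.463296
Q = 3.7327 m^3/s

3.7327


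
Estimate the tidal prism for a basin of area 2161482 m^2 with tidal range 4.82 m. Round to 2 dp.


Tidal prism = Area * Tidal range
P = 2161482 * 4.82
P = 10418343.24 m^3

10418343.24


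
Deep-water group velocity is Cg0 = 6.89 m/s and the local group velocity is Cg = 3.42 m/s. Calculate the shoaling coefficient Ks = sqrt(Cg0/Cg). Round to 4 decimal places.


Ks = sqrt(Cg0 / Cg)
Ks = sqrt(6.89 / 3.42)
Ks = sqrt(2.0146)
Ks = 1.4194

1.4194


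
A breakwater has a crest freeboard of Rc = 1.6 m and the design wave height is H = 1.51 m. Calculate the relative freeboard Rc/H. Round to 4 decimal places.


Relative freeboard = Rc / H
= 1.6 / 1.51
= 1.0596

1.0596


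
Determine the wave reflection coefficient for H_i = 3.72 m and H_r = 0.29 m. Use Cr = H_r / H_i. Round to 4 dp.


Cr = H_r / H_i
Cr = 0.29 / 3.72
Cr = 0.0780

0.0780


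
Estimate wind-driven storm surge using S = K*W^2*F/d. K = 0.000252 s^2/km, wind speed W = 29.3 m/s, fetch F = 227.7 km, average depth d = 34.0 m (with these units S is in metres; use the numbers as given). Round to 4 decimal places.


S = K * W^2 * F / d
W^2 = 29.3^2 = 858.49
S = 0.000252 * 858.49 * 227.7 / 34.0
Numerator = 0.000252 * 858.49 * 227.7 = 49.260500
S = 49.260500 / 34.0 = 1.4488 m

1.4488


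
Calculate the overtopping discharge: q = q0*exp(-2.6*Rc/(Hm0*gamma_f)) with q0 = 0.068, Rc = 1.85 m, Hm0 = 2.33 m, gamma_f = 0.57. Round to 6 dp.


q = q0 * exp(-2.6 * Rc / (Hm0 * gamma_f))
Exponent = -2.6 * 1.85 / (2.33 * 0.57)
= -2.6 * 1.85 / 1.3281
= -3.621715
exp(-3.621715) = 0.026737
q = 0.068 * 0.026737
q = 0.001818 m^3/s/m

0.001818


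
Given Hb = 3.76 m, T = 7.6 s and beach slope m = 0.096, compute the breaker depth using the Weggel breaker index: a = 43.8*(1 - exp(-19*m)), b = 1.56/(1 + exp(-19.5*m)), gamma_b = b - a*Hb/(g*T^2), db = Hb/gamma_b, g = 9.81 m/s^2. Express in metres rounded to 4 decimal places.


a = 43.8 * (1 - exp(-19 * m))
exp(-19 * 0.096) = exp(-1.8240) = 0.161379
a = 43.8 * (1 - 0.161379) = 36.731602
b = 1.56 / (1 + exp(-19.5 * m))
exp(-19.5 * 0.096) = exp(-1.8720) = 0.153816
b = 1.56 / (1 + 0.153816) = 1.352036
Hb / (g * T^2) = 3.76 / (9.81 * 7.6^2) = 3.76 / 566.6256 = 0.00663578
gamma_b = b - a * Hb/(g*T^2) = 1.352036 - 36.731602 * 0.00663578 = 1.108293
db = Hb / gamma_b = 3.76 / 1.108293
db = 3.3926 m

3.3926


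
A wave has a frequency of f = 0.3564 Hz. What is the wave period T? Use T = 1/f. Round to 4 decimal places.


T = 1 / f
T = 1 / 0.3564
T = 2.8058 s

2.8058


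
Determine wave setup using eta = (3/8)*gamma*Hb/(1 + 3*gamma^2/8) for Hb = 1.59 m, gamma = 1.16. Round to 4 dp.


eta = (3/8) * gamma * Hb / (1 + 3*gamma^2/8)
Numerator = (3/8) * 1.16 * 1.59 = 0.691650
Denominator = 1 + 3*1.16^2/8 = 1 + 0.504600 = 1.504600
eta = 0.691650 / 1.504600
eta = 0.4597 m

0.4597


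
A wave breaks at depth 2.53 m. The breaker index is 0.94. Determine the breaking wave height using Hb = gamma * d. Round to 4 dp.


Hb = gamma * d
Hb = 0.94 * 2.53
Hb = 2.3782 m

2.3782


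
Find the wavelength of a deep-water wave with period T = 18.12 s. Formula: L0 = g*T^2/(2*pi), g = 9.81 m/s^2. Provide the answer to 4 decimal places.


L0 = g * T^2 / (2 * pi)
L0 = 9.81 * 18.12^2 / (2 * pi)
L0 = 9.81 * 328.3344 / 6.28319
L0 = 3220.9605 / 6.28319
L0 = 512.6318 m

512.6318


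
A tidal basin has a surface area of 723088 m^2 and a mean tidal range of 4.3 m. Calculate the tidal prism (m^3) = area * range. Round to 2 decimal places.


Tidal prism = Area * Tidal range
P = 723088 * 4.3
P = 3109278.40 m^3

3109278.40


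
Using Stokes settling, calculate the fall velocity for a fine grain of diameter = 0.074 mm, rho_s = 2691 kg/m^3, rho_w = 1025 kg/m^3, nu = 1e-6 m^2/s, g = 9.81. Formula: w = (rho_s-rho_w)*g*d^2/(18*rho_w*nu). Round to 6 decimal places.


w = (rho_s - rho_w) * g * d^2 / (18 * rho_w * nu)
d = 0.074 mm = 0.000074 m
rho_s - rho_w = 2691 - 1025 = 1666
Numerator = 1666 * 9.81 * (0.000074)^2 = 0.000089496787
Denominator = 18 * 1025 * 1e-6 = 0.018450
w = 0.004851 m/s

0.004851


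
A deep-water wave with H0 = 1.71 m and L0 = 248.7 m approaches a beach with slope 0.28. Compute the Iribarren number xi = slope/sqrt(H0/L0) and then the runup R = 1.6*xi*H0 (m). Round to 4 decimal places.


xi = slope / sqrt(H0/L0)
H0/L0 = 1.71/248.7 = 0.006876
sqrt(0.006876) = 0.082920
xi = 0.28 / 0.082920 = 3.376742
R = 1.6 * xi * H0 = 1.6 * 3.376742 * 1.71
R = 9.2388 m

9.2388


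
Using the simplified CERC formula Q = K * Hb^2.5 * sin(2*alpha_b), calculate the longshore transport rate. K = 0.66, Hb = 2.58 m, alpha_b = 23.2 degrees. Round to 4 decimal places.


Q = K * Hb^2.5 * sin(2 * alpha_b)
Hb^2.5 = 2.58^2.5 = 10.691762
sin(2 * 23.2) = sin(46.4) = 0.724172
Q = 0.66 * 10.691762 * 0.724172
Q = 5.1102 m^3/s

5.1102


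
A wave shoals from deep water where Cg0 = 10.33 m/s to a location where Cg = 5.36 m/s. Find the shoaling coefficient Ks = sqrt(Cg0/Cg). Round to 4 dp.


Ks = sqrt(Cg0 / Cg)
Ks = sqrt(10.33 / 5.36)
Ks = sqrt(1.9272)
Ks = 1.3883

1.3883


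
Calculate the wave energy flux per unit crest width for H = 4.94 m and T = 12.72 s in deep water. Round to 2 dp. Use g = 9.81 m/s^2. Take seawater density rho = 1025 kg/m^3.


P = rho * g^2 * H^2 * T / (32 * pi)
P = 1025 * 9.81^2 * 4.94^2 * 12.72 / (32 * pi)
P = 1025 * 96.2361 * 24.4036 * 12.72 / 100.53096
P = 304581.16 W/m

304581.16


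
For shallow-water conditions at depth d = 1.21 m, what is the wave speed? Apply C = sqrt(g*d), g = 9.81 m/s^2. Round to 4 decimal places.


Using the shallow-water approximation:
C = sqrt(g * d) = sqrt(9.81 * 1.21)
C = sqrt(11.8701)
C = 3.4453 m/s

3.4453


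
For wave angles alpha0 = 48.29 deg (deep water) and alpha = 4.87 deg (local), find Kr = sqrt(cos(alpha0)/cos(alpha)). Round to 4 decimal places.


Kr = sqrt(cos(alpha0) / cos(alpha))
cos(48.29) = 0.665361
cos(4.87) = 0.996390
Kr = sqrt(0.665361 / 0.996390)
Kr = sqrt(0.667771)
Kr = 0.8172

0.8172


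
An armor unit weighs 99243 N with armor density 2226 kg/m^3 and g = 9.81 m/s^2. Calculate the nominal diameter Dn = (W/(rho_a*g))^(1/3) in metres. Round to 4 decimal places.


V = W / (rho_a * g)
V = 99243 / (2226 * 9.81)
V = 99243 / 21837.06
V = 4.544705 m^3
Dn = V^(1/3) = 4.544705^(1/3)
Dn = 1.6564 m

1.6564


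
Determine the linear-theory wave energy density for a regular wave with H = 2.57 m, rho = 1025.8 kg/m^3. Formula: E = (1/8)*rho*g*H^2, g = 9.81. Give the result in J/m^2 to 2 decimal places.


E = (1/8) * rho * g * H^2
E = (1/8) * 1025.8 * 9.81 * 2.57^2
E = 0.125 * 1025.8 * 9.81 * 6.6049
E = 8308.22 J/m^2

8308.22


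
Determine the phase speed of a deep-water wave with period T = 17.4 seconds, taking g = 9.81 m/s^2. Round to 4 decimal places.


We use the deep-water celerity formula:
C = g * T / (2 * pi)
C = 9.81 * 17.4 / (2 * 3.14159...)
C = 170.694000 / 6.283185
C = 27.1668 m/s

27.1668


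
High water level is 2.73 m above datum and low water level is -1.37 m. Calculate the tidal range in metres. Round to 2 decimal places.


Tidal range = High water - Low water
Tidal range = 2.73 - (-1.37)
Tidal range = 4.10 m

4.10


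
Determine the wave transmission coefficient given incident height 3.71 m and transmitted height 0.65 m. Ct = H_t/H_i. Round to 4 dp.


Ct = H_t / H_i
Ct = 0.65 / 3.71
Ct = 0.1752

0.1752


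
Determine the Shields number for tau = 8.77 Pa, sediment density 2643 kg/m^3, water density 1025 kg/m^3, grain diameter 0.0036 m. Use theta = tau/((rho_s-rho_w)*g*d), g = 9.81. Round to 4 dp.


theta = tau / ((rho_s - rho_w) * g * d)
rho_s - rho_w = 2643 - 1025 = 1618
Denominator = 1618 * 9.81 * 0.0036 = 57.141288
theta = 8.77 / 57.141288
theta = 0.1535

0.1535


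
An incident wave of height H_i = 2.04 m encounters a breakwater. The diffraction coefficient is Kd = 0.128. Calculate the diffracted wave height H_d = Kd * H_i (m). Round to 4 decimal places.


H_d = Kd * H_i
H_d = 0.128 * 2.04
H_d = 0.2611 m

0.2611


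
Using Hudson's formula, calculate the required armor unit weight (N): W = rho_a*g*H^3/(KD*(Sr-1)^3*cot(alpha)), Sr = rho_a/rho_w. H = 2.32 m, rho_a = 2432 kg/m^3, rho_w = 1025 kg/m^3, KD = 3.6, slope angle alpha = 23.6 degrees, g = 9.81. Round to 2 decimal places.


Sr = rho_a / rho_w = 2432 / 1025 = 2.372683
(Sr - 1) = 1.372683
(Sr - 1)^3 = 2.586489
cot(23.6) = 1 / tan(23.6) = 1 / 0.436889 = 2.288910
Numerator = 2432 * 9.81 * 2.32^3 = 297917.8552
Denominator = 3.6 * 2.586489 * 2.288910 = 21.312865
W = 297917.8552 / 21.312865
W = 13978.31 N

13978.31


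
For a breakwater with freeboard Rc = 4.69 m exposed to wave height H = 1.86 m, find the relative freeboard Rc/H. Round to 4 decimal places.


Relative freeboard = Rc / H
= 4.69 / 1.86
= 2.5215

2.5215


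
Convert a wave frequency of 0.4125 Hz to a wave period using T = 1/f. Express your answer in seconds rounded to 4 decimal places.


T = 1 / f
T = 1 / 0.4125
T = 2.4242 s

2.4242


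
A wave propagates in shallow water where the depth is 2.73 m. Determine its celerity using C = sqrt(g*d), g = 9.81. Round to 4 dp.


Using the shallow-water approximation:
C = sqrt(g * d) = sqrt(9.81 * 2.73)
C = sqrt(26.7813)
C = 5.1751 m/s

5.1751


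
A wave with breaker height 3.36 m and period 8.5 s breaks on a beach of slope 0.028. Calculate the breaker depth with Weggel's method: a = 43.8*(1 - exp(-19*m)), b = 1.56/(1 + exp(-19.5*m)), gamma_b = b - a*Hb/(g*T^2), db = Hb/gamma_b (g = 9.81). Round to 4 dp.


a = 43.8 * (1 - exp(-19 * m))
exp(-19 * 0.028) = exp(-0.5320) = 0.587429
a = 43.8 * (1 - 0.587429) = 18.070613
b = 1.56 / (1 + exp(-19.5 * m))
exp(-19.5 * 0.028) = exp(-0.5460) = 0.579262
b = 1.56 / (1 + 0.579262) = 0.987803
Hb / (g * T^2) = 3.36 / (9.81 * 8.5^2) = 3.36 / 708.7725 = 0.00474059
gamma_b = b - a * Hb/(g*T^2) = 0.987803 - 18.070613 * 0.00474059 = 0.902138
db = Hb / gamma_b = 3.36 / 0.902138
db = 3.7245 m

3.7245


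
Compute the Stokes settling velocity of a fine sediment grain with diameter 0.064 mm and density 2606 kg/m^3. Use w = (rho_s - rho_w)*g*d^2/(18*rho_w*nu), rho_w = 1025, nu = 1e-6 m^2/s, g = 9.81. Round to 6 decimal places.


w = (rho_s - rho_w) * g * d^2 / (18 * rho_w * nu)
d = 0.064 mm = 0.000064 m
rho_s - rho_w = 2606 - 1025 = 1581
Numerator = 1581 * 9.81 * (0.000064)^2 = 0.000063527363
Denominator = 18 * 1025 * 1e-6 = 0.018450
w = 0.003443 m/s

0.003443


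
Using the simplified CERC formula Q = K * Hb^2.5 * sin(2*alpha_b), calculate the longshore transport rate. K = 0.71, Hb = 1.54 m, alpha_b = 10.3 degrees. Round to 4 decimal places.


Q = K * Hb^2.5 * sin(2 * alpha_b)
Hb^2.5 = 1.54^2.5 = 2.943078
sin(2 * 10.3) = sin(20.6) = 0.351842
Q = 0.71 * 2.943078 * 0.351842
Q = 0.7352 m^3/s

0.7352


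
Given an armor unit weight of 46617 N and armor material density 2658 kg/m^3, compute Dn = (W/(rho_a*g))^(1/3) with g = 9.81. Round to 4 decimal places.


V = W / (rho_a * g)
V = 46617 / (2658 * 9.81)
V = 46617 / 26074.98
V = 1.787806 m^3
Dn = V^(1/3) = 1.787806^(1/3)
Dn = 1.2137 m

1.2137


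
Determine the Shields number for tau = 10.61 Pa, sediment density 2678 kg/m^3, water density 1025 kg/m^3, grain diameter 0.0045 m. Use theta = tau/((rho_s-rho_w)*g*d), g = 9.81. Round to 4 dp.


theta = tau / ((rho_s - rho_w) * g * d)
rho_s - rho_w = 2678 - 1025 = 1653
Denominator = 1653 * 9.81 * 0.0045 = 72.971685
theta = 10.61 / 72.971685
theta = 0.1454

0.1454


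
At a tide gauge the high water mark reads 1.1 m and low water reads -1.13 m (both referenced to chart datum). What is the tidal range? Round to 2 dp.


Tidal range = High water - Low water
Tidal range = 1.1 - (-1.13)
Tidal range = 2.23 m

2.23


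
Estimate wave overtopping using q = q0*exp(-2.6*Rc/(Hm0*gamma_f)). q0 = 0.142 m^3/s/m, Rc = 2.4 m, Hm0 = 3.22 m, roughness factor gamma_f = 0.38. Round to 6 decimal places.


q = q0 * exp(-2.6 * Rc / (Hm0 * gamma_f))
Exponent = -2.6 * 2.4 / (3.22 * 0.38)
= -2.6 * 2.4 / 1.2236
= -5.099706
exp(-5.099706) = 0.006099
q = 0.142 * 0.006099
q = 0.000866 m^3/s/m

0.000866


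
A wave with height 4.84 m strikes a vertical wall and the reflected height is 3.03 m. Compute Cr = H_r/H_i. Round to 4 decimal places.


Cr = H_r / H_i
Cr = 3.03 / 4.84
Cr = 0.6260

0.6260


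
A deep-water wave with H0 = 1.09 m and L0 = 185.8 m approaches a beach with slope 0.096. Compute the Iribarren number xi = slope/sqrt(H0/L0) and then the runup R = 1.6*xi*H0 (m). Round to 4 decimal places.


xi = slope / sqrt(H0/L0)
H0/L0 = 1.09/185.8 = 0.005867
sqrt(0.005867) = 0.076593
xi = 0.096 / 0.076593 = 1.253374
R = 1.6 * xi * H0 = 1.6 * 1.253374 * 1.09
R = 2.1859 m

2.1859


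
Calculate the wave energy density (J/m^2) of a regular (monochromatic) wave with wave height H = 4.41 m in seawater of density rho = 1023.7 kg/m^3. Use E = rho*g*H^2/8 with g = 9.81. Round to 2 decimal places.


E = (1/8) * rho * g * H^2
E = (1/8) * 1023.7 * 9.81 * 4.41^2
E = 0.125 * 1023.7 * 9.81 * 19.4481
E = 24413.44 J/m^2

24413.44


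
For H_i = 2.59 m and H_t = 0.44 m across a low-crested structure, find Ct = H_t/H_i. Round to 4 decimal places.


Ct = H_t / H_i
Ct = 0.44 / 2.59
Ct = 0.1699

0.1699


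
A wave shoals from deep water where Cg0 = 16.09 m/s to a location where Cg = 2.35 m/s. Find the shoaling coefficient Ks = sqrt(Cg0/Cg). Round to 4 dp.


Ks = sqrt(Cg0 / Cg)
Ks = sqrt(16.09 / 2.35)
Ks = sqrt(6.8468)
Ks = 2.6166

2.6166


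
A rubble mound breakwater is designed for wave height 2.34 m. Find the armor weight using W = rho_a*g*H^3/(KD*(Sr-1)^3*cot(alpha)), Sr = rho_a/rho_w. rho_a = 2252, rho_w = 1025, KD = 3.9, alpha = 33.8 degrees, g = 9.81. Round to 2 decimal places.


Sr = rho_a / rho_w = 2252 / 1025 = 2.197073
(Sr - 1) = 1.197073
(Sr - 1)^3 = 1.715387
cot(33.8) = 1 / tan(33.8) = 1 / 0.669442 = 1.493782
Numerator = 2252 * 9.81 * 2.34^3 = 283064.2127
Denominator = 3.9 * 1.715387 * 1.493782 = 9.993416
W = 283064.2127 / 9.993416
W = 28325.07 N

28325.07


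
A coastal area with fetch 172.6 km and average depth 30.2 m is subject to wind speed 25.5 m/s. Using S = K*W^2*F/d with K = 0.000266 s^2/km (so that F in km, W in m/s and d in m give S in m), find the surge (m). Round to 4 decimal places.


S = K * W^2 * F / d
W^2 = 25.5^2 = 650.25
S = 0.000266 * 650.25 * 172.6 / 30.2
Numerator = 0.000266 * 650.25 * 172.6 = 29.854018
S = 29.854018 / 30.2 = 0.9885 m

0.9885


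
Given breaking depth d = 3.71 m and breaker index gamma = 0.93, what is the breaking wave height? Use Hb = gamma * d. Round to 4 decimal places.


Hb = gamma * d
Hb = 0.93 * 3.71
Hb = 3.4503 m

3.4503


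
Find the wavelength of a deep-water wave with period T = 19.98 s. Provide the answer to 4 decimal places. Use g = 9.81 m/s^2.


L0 = g * T^2 / (2 * pi)
L0 = 9.81 * 19.98^2 / (2 * pi)
L0 = 9.81 * 399.2004 / 6.28319
L0 = 3916.1559 / 6.28319
L0 = 623.2756 m

623.2756


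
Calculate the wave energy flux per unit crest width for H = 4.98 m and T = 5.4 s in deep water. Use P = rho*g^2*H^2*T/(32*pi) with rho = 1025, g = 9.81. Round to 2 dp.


P = rho * g^2 * H^2 * T / (32 * pi)
P = 1025 * 9.81^2 * 4.98^2 * 5.4 / (32 * pi)
P = 1025 * 96.2361 * 24.8004 * 5.4 / 100.53096
P = 131405.78 W/m

131405.78


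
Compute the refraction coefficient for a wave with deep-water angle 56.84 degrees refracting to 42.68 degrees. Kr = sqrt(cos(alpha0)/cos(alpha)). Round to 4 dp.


Kr = sqrt(cos(alpha0) / cos(alpha))
cos(56.84) = 0.546979
cos(42.68) = 0.735151
Kr = sqrt(0.546979 / 0.735151)
Kr = sqrt(0.744036)
Kr = 0.8626

0.8626


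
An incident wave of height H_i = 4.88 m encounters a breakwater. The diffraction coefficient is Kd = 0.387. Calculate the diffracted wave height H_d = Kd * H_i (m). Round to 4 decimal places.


H_d = Kd * H_i
H_d = 0.387 * 4.88
H_d = 1.8886 m

1.8886


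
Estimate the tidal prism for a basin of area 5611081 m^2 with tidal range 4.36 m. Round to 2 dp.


Tidal prism = Area * Tidal range
P = 5611081 * 4.36
P = 24464313.16 m^3

24464313.16


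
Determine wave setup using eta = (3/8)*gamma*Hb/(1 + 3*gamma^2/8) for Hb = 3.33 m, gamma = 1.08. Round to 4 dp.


eta = (3/8) * gamma * Hb / (1 + 3*gamma^2/8)
Numerator = (3/8) * 1.08 * 3.33 = 1.348650
Denominator = 1 + 3*1.08^2/8 = 1 + 0.437400 = 1.437400
eta = 1.348650 / 1.437400
eta = 0.9383 m

0.9383


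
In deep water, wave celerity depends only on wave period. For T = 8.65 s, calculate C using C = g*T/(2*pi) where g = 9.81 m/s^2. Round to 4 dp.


We use the deep-water celerity formula:
C = g * T / (2 * pi)
C = 9.81 * 8.65 / (2 * 3.14159...)
C = 84.856500 / 6.283185
C = 13.5053 m/s

13.5053


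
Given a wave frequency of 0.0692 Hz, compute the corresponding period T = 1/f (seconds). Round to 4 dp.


T = 1 / f
T = 1 / 0.0692
T = 14.4509 s

14.4509


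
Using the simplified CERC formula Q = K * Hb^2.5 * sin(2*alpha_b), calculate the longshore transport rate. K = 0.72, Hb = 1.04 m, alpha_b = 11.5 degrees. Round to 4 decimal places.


Q = K * Hb^2.5 * sin(2 * alpha_b)
Hb^2.5 = 1.04^2.5 = 1.103020
sin(2 * 11.5) = sin(23.0) = 0.390731
Q = 0.72 * 1.103020 * 0.390731
Q = 0.3103 m^3/s

0.3103


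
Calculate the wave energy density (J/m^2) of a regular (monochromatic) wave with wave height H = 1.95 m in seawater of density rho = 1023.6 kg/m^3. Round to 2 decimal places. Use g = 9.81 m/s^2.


E = (1/8) * rho * g * H^2
E = (1/8) * 1023.6 * 9.81 * 1.95^2
E = 0.125 * 1023.6 * 9.81 * 3.8025
E = 4772.86 J/m^2

4772.86


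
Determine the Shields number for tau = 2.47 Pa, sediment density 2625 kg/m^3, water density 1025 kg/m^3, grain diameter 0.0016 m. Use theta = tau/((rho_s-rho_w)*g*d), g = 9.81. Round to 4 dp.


theta = tau / ((rho_s - rho_w) * g * d)
rho_s - rho_w = 2625 - 1025 = 1600
Denominator = 1600 * 9.81 * 0.0016 = 25.113600
theta = 2.47 / 25.113600
theta = 0.0984

0.0984


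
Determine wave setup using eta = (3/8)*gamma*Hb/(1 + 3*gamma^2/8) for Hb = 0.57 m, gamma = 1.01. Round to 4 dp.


eta = (3/8) * gamma * Hb / (1 + 3*gamma^2/8)
Numerator = (3/8) * 1.01 * 0.57 = 0.215888
Denominator = 1 + 3*1.01^2/8 = 1 + 0.382538 = 1.382538
eta = 0.215888 / 1.382538
eta = 0.1562 m

0.1562


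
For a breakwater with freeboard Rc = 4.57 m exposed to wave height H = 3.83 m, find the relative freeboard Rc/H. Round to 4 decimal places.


Relative freeboard = Rc / H
= 4.57 / 3.83
= 1.1932

1.1932


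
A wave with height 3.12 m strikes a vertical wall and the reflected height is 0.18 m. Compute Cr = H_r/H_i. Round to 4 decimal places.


Cr = H_r / H_i
Cr = 0.18 / 3.12
Cr = 0.0577

0.0577


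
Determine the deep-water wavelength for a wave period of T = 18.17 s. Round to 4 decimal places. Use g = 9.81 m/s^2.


L0 = g * T^2 / (2 * pi)
L0 = 9.81 * 18.17^2 / (2 * pi)
L0 = 9.81 * 330.1489 / 6.28319
L0 = 3238.7607 / 6.28319
L0 = 515.4648 m

515.4648


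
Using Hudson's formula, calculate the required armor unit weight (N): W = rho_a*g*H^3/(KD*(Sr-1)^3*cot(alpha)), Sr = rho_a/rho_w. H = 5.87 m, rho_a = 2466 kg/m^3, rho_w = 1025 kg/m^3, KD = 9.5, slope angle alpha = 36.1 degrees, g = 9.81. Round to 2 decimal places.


Sr = rho_a / rho_w = 2466 / 1025 = 2.405854
(Sr - 1) = 1.405854
(Sr - 1)^3 = 2.778564
cot(36.1) = 1 / tan(36.1) = 1 / 0.729213 = 1.371342
Numerator = 2466 * 9.81 * 5.87^3 = 4893013.1551
Denominator = 9.5 * 2.778564 * 1.371342 = 36.198437
W = 4893013.1551 / 36.198437
W = 135171.94 N

135171.94


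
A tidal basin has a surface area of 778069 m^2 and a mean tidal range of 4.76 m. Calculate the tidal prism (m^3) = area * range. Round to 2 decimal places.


Tidal prism = Area * Tidal range
P = 778069 * 4.76
P = 3703608.44 m^3

3703608.44


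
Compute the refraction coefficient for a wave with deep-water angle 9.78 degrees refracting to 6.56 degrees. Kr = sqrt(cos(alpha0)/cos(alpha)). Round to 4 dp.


Kr = sqrt(cos(alpha0) / cos(alpha))
cos(9.78) = 0.985467
cos(6.56) = 0.993453
Kr = sqrt(0.985467 / 0.993453)
Kr = sqrt(0.991962)
Kr = 0.9960

0.9960


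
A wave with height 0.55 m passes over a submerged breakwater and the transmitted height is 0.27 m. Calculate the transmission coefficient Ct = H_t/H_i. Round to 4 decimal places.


Ct = H_t / H_i
Ct = 0.27 / 0.55
Ct = 0.4909

0.4909


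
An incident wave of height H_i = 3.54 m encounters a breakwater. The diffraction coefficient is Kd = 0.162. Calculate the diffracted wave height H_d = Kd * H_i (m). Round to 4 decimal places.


H_d = Kd * H_i
H_d = 0.162 * 3.54
H_d = 0.5735 m

0.5735


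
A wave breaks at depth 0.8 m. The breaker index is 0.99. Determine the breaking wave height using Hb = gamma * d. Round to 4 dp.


Hb = gamma * d
Hb = 0.99 * 0.8
Hb = 0.7920 m

0.7920


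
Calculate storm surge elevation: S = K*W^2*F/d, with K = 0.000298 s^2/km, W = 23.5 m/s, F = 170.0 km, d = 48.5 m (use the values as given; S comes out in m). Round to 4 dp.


S = K * W^2 * F / d
W^2 = 23.5^2 = 552.25
S = 0.000298 * 552.25 * 170.0 / 48.5
Numerator = 0.000298 * 552.25 * 170.0 = 27.976985
S = 27.976985 / 48.5 = 0.5768 m

0.5768


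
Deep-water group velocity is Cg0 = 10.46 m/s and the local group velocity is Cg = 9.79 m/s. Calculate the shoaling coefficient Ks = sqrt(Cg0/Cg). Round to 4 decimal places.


Ks = sqrt(Cg0 / Cg)
Ks = sqrt(10.46 / 9.79)
Ks = sqrt(1.0684)
Ks = 1.0337

1.0337


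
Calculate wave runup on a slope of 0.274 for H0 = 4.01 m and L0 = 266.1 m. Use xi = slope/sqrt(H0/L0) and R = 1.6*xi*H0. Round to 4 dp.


xi = slope / sqrt(H0/L0)
H0/L0 = 4.01/266.1 = 0.015070
sqrt(0.015070) = 0.122758
xi = 0.274 / 0.122758 = 2.232034
R = 1.6 * xi * H0 = 1.6 * 2.232034 * 4.01
R = 14.3207 m

14.3207


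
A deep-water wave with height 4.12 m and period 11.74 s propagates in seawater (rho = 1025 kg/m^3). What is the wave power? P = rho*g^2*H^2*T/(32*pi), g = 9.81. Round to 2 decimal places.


P = rho * g^2 * H^2 * T / (32 * pi)
P = 1025 * 9.81^2 * 4.12^2 * 11.74 / (32 * pi)
P = 1025 * 96.2361 * 16.9744 * 11.74 / 100.53096
P = 195535.02 W/m

195535.02


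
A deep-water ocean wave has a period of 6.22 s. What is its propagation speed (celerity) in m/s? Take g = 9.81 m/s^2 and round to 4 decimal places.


We use the deep-water celerity formula:
C = g * T / (2 * pi)
C = 9.81 * 6.22 / (2 * 3.14159...)
C = 61.018200 / 6.283185
C = 9.7113 m/s

9.7113


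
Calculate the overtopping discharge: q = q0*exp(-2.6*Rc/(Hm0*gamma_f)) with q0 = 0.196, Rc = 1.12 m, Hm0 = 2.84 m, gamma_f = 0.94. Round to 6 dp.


q = q0 * exp(-2.6 * Rc / (Hm0 * gamma_f))
Exponent = -2.6 * 1.12 / (2.84 * 0.94)
= -2.6 * 1.12 / 2.6696
= -1.090800
exp(-1.090800) = 0.335948
q = 0.196 * 0.335948
q = 0.065846 m^3/s/m

0.065846


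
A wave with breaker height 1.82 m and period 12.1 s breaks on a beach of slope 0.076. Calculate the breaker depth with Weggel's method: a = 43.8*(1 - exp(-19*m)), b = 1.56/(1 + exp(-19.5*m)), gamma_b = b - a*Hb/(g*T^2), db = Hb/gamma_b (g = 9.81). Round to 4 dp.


a = 43.8 * (1 - exp(-19 * m))
exp(-19 * 0.076) = exp(-1.4440) = 0.235982
a = 43.8 * (1 - 0.235982) = 33.463991
b = 1.56 / (1 + exp(-19.5 * m))
exp(-19.5 * 0.076) = exp(-1.4820) = 0.227183
b = 1.56 / (1 + 0.227183) = 1.271204
Hb / (g * T^2) = 1.82 / (9.81 * 12.1^2) = 1.82 / 1436.2821 = 0.00126716
gamma_b = b - a * Hb/(g*T^2) = 1.271204 - 33.463991 * 0.00126716 = 1.228800
db = Hb / gamma_b = 1.82 / 1.228800
db = 1.4811 m

1.4811


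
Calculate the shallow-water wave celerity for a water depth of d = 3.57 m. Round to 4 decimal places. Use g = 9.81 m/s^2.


Using the shallow-water approximation:
C = sqrt(g * d) = sqrt(9.81 * 3.57)
C = sqrt(35.0217)
C = 5.9179 m/s

5.9179


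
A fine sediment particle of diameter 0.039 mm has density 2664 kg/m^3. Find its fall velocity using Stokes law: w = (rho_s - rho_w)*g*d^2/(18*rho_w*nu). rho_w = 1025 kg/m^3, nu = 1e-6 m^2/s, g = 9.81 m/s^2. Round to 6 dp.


w = (rho_s - rho_w) * g * d^2 / (18 * rho_w * nu)
d = 0.039 mm = 0.000039 m
rho_s - rho_w = 2664 - 1025 = 1639
Numerator = 1639 * 9.81 * (0.000039)^2 = 0.000024455535
Denominator = 18 * 1025 * 1e-6 = 0.018450
w = 0.001326 m/s

0.001326


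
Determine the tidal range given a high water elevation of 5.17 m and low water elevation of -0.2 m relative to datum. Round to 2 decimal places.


Tidal range = High water - Low water
Tidal range = 5.17 - (-0.2)
Tidal range = 5.37 m

5.37


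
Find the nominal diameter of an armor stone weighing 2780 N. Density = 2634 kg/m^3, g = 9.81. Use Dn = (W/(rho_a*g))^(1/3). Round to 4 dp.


V = W / (rho_a * g)
V = 2780 / (2634 * 9.81)
V = 2780 / 25839.54
V = 0.107587 m^3
Dn = V^(1/3) = 0.107587^(1/3)
Dn = 0.4756 m

0.4756


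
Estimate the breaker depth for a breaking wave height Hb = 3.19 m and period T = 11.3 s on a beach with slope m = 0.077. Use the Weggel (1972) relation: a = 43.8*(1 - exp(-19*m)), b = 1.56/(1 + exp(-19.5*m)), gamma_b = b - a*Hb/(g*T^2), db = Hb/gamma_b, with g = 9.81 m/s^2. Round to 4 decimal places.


a = 43.8 * (1 - exp(-19 * m))
exp(-19 * 0.077) = exp(-1.4630) = 0.231541
a = 43.8 * (1 - 0.231541) = 33.658521
b = 1.56 / (1 + exp(-19.5 * m))
exp(-19.5 * 0.077) = exp(-1.5015) = 0.222796
b = 1.56 / (1 + 0.222796) = 1.275765
Hb / (g * T^2) = 3.19 / (9.81 * 11.3^2) = 3.19 / 1252.6389 = 0.00254662
gamma_b = b - a * Hb/(g*T^2) = 1.275765 - 33.658521 * 0.00254662 = 1.190049
db = Hb / gamma_b = 3.19 / 1.190049
db = 2.6806 m

2.6806


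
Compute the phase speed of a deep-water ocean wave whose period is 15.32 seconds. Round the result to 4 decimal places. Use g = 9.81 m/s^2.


We use the deep-water celerity formula:
C = g * T / (2 * pi)
C = 9.81 * 15.32 / (2 * 3.14159...)
C = 150.289200 / 6.283185
C = 23.9193 m/s

23.9193


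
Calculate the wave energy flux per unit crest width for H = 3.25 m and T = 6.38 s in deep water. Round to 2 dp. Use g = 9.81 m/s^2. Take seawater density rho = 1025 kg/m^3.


P = rho * g^2 * H^2 * T / (32 * pi)
P = 1025 * 9.81^2 * 3.25^2 * 6.38 / (32 * pi)
P = 1025 * 96.2361 * 10.5625 * 6.38 / 100.53096
P = 66122.53 W/m

66122.53


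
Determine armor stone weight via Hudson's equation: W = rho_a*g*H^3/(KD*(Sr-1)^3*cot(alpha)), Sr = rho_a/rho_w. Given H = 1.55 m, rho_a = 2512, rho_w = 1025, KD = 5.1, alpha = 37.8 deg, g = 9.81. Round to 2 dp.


Sr = rho_a / rho_w = 2512 / 1025 = 2.450732
(Sr - 1) = 1.450732
(Sr - 1)^3 = 3.053243
cot(37.8) = 1 / tan(37.8) = 1 / 0.775680 = 1.289192
Numerator = 2512 * 9.81 * 1.55^3 = 91766.4089
Denominator = 5.1 * 3.053243 * 1.289192 = 20.074705
W = 91766.4089 / 20.074705
W = 4571.25 N

4571.25


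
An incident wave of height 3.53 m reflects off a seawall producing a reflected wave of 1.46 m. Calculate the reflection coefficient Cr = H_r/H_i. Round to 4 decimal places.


Cr = H_r / H_i
Cr = 1.46 / 3.53
Cr = 0.4136

0.4136


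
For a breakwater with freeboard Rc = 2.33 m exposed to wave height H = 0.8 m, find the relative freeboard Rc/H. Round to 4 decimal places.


Relative freeboard = Rc / H
= 2.33 / 0.8
= 2.9125

2.9125


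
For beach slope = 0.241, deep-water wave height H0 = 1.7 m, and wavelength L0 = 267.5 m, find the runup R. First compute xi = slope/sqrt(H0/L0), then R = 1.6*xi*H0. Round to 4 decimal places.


xi = slope / sqrt(H0/L0)
H0/L0 = 1.7/267.5 = 0.006355
sqrt(0.006355) = 0.079719
xi = 0.241 / 0.079719 = 3.023114
R = 1.6 * xi * H0 = 1.6 * 3.023114 * 1.7
R = 8.2229 m

8.2229


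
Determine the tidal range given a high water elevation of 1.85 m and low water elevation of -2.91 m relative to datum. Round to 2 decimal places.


Tidal range = High water - Low water
Tidal range = 1.85 - (-2.91)
Tidal range = 4.76 m

4.76


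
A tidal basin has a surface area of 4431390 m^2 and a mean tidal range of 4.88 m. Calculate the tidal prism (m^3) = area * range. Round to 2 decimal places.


Tidal prism = Area * Tidal range
P = 4431390 * 4.88
P = 21625183.20 m^3

21625183.20


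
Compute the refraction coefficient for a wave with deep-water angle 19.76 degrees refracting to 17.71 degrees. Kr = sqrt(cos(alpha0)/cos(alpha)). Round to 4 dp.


Kr = sqrt(cos(alpha0) / cos(alpha))
cos(19.76) = 0.941117
cos(17.71) = 0.952608
Kr = sqrt(0.941117 / 0.952608)
Kr = sqrt(0.987937)
Kr = 0.9940

0.9940


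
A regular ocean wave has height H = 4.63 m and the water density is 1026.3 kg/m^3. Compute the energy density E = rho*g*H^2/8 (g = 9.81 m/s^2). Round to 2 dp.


E = (1/8) * rho * g * H^2
E = (1/8) * 1026.3 * 9.81 * 4.63^2
E = 0.125 * 1026.3 * 9.81 * 21.4369
E = 26978.35 J/m^2

26978.35


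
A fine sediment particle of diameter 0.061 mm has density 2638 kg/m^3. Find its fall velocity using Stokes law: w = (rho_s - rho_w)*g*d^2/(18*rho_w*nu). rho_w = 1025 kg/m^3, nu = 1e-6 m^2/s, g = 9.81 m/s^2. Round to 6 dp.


w = (rho_s - rho_w) * g * d^2 / (18 * rho_w * nu)
d = 0.061 mm = 0.000061 m
rho_s - rho_w = 2638 - 1025 = 1613
Numerator = 1613 * 9.81 * (0.000061)^2 = 0.000058879355
Denominator = 18 * 1025 * 1e-6 = 0.018450
w = 0.003191 m/s

0.003191


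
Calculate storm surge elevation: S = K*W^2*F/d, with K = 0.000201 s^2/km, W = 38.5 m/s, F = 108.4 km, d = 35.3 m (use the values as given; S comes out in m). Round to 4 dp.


S = K * W^2 * F / d
W^2 = 38.5^2 = 1482.25
S = 0.000201 * 1482.25 * 108.4 / 35.3
Numerator = 0.000201 * 1482.25 * 108.4 = 32.295856
S = 32.295856 / 35.3 = 0.9149 m

0.9149


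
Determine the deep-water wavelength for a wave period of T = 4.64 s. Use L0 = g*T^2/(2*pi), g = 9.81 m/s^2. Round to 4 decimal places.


L0 = g * T^2 / (2 * pi)
L0 = 9.81 * 4.64^2 / (2 * pi)
L0 = 9.81 * 21.5296 / 6.28319
L0 = 211.2054 / 6.28319
L0 = 33.6144 m

33.6144


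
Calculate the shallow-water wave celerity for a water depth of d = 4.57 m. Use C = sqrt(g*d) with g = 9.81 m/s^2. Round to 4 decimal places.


Using the shallow-water approximation:
C = sqrt(g * d) = sqrt(9.81 * 4.57)
C = sqrt(44.8317)
C = 6.6956 m/s

6.6956


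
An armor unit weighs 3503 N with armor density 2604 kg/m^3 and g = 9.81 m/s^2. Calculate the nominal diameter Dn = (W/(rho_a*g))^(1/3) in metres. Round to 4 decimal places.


V = W / (rho_a * g)
V = 3503 / (2604 * 9.81)
V = 3503 / 25545.24
V = 0.137129 m^3
Dn = V^(1/3) = 0.137129^(1/3)
Dn = 0.5157 m

0.5157


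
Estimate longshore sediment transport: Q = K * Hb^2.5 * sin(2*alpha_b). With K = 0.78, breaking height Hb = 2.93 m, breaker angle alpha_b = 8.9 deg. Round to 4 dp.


Q = K * Hb^2.5 * sin(2 * alpha_b)
Hb^2.5 = 2.93^2.5 = 14.694982
sin(2 * 8.9) = sin(17.8) = 0.305695
Q = 0.78 * 14.694982 * 0.305695
Q = 3.5039 m^3/s

3.5039


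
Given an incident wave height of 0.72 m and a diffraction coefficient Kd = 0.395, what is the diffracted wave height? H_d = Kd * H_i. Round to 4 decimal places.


H_d = Kd * H_i
H_d = 0.395 * 0.72
H_d = 0.2844 m

0.2844


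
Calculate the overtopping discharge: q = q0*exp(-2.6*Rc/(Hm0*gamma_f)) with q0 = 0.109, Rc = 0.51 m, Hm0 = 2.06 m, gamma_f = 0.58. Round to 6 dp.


q = q0 * exp(-2.6 * Rc / (Hm0 * gamma_f))
Exponent = -2.6 * 0.51 / (2.06 * 0.58)
= -2.6 * 0.51 / 1.1948
= -1.109809
exp(-1.109809) = 0.329622
q = 0.109 * 0.329622
q = 0.035929 m^3/s/m

0.035929


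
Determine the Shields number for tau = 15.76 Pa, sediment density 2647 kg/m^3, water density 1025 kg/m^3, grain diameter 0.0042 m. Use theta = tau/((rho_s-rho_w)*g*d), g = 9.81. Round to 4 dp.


theta = tau / ((rho_s - rho_w) * g * d)
rho_s - rho_w = 2647 - 1025 = 1622
Denominator = 1622 * 9.81 * 0.0042 = 66.829644
theta = 15.76 / 66.829644
theta = 0.2358

0.2358


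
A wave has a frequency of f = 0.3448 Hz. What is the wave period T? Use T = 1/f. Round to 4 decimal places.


T = 1 / f
T = 1 / 0.3448
T = 2.9002 s

2.9002


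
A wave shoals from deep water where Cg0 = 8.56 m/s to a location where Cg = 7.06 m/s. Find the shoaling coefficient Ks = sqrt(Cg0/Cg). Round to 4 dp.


Ks = sqrt(Cg0 / Cg)
Ks = sqrt(8.56 / 7.06)
Ks = sqrt(1.2125)
Ks = 1.1011

1.1011


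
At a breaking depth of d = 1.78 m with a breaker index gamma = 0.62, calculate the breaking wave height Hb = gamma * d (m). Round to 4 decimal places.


Hb = gamma * d
Hb = 0.62 * 1.78
Hb = 1.1036 m

1.1036


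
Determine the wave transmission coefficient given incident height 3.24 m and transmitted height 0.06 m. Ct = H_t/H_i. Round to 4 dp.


Ct = H_t / H_i
Ct = 0.06 / 3.24
Ct = 0.0185

0.0185
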